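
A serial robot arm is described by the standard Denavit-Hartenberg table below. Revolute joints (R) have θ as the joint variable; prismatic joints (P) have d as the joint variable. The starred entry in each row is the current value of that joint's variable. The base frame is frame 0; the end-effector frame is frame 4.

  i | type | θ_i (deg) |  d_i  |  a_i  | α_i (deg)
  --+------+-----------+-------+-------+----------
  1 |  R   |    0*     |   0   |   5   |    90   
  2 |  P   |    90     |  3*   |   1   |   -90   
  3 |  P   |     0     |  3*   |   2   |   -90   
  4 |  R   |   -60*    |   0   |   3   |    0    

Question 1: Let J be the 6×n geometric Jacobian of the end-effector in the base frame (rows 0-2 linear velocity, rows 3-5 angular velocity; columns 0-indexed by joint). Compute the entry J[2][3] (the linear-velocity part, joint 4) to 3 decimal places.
2.598

axis z_3 = (-0.0000,1.0000,-0.0000); lever o_n−o_3 = (-2.5981,-0.0000,1.5000)
cross product → J_v[:, 3] = (1.5000,0.0000,2.5981)
J_ω[:, 3] = z_3
entry J[2][3] = 2.5981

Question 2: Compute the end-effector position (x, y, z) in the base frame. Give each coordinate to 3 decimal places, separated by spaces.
-0.598 -3.000 4.500

after link 1: o_1 = (5.0000, 0.0000, 0.0000)
after link 2: o_2 = (5.0000, -3.0000, 1.0000)
after link 3: o_3 = (2.0000, -3.0000, 3.0000)
after link 4: o_4 = (-0.5981, -3.0000, 4.5000)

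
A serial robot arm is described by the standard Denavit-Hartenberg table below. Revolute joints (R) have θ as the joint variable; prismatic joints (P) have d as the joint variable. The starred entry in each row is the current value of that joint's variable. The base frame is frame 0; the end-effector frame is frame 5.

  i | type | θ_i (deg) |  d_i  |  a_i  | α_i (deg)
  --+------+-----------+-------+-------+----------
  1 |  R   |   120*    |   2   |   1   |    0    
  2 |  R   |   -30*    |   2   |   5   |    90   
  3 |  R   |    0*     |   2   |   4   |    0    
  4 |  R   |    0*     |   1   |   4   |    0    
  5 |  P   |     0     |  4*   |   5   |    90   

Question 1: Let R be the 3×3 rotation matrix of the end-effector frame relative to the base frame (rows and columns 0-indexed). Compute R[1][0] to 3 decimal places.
End-effector x-axis (col 0 of R) = (0.0000,1.0000,0.0000)
R[1][0] = 1.0000

1.000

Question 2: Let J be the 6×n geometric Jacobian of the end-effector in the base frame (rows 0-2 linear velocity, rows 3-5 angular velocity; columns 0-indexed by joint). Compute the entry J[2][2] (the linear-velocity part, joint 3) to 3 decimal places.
axis z_2 = (1.0000,-0.0000,0.0000); lever o_n−o_2 = (7.0000,13.0000,0.0000)
cross product → J_v[:, 2] = (-0.0000,0.0000,13.0000)
J_ω[:, 2] = z_2
entry J[2][2] = 13.0000

13.000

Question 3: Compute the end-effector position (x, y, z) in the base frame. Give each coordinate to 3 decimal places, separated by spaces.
6.500 18.866 4.000

after link 1: o_1 = (-0.5000, 0.8660, 2.0000)
after link 2: o_2 = (-0.5000, 5.8660, 4.0000)
after link 3: o_3 = (1.5000, 9.8660, 4.0000)
after link 4: o_4 = (2.5000, 13.8660, 4.0000)
after link 5: o_5 = (6.5000, 18.8660, 4.0000)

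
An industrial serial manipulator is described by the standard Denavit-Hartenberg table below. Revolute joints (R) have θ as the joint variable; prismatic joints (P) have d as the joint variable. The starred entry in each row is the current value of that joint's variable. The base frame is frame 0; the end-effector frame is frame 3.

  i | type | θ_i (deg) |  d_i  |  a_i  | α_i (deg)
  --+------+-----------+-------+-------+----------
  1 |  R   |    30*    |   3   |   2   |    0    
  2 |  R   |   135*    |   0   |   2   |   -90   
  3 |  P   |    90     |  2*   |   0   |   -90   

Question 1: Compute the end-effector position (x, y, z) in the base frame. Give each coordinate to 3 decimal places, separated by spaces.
after link 1: o_1 = (1.7321, 1.0000, 3.0000)
after link 2: o_2 = (-0.1998, 1.5176, 3.0000)
after link 3: o_3 = (-0.7174, -0.4142, 3.0000)

-0.717 -0.414 3.000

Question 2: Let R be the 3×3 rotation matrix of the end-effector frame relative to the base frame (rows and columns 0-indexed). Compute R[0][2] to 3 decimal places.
0.966

End-effector z-axis (col 2 of R) = (0.9659,-0.2588,-0.0000)
R[0][2] = 0.9659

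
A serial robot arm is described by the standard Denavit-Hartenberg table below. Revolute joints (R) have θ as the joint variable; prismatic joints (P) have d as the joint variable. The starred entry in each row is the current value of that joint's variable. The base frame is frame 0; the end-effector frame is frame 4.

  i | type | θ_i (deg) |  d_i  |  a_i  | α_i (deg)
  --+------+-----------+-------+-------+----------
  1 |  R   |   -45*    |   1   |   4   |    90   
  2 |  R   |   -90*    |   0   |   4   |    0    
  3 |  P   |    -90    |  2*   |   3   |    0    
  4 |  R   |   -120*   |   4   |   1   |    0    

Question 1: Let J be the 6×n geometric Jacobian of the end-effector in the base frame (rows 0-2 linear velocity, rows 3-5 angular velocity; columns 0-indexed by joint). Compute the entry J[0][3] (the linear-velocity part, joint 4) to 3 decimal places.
axis z_3 = (-0.7071,-0.7071,0.0000); lever o_n−o_3 = (-2.4749,-3.1820,0.8660)
cross product → J_v[:, 3] = (-0.6124,0.6124,0.5000)
J_ω[:, 3] = z_3
entry J[0][3] = -0.6124

-0.612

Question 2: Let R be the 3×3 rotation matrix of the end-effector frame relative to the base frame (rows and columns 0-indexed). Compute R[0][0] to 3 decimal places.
End-effector x-axis (col 0 of R) = (0.3536,-0.3536,0.8660)
R[0][0] = 0.3536

0.354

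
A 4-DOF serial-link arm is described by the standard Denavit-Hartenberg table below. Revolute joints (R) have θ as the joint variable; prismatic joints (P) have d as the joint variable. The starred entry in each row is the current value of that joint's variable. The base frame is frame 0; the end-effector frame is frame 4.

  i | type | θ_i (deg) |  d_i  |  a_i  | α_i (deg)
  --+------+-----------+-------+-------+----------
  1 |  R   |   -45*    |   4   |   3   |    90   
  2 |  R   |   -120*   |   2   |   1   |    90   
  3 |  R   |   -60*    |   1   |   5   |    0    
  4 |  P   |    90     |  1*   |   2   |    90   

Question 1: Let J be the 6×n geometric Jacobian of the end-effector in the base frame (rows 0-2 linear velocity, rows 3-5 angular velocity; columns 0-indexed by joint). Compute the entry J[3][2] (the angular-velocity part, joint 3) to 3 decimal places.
-0.612

axis z_2 = (-0.6124,0.6124,0.5000); lever o_n−o_2 = (-0.3662,5.0758,-2.6651)
cross product → J_v[:, 2] = (-4.1699,-1.8151,-2.8840)
J_ω[:, 2] = z_2
entry J[3][2] = -0.6124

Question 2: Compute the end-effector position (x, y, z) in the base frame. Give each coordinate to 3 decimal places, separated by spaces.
-0.013 1.894 0.469

after link 1: o_1 = (2.1213, -2.1213, 4.0000)
after link 2: o_2 = (0.3536, -3.1820, 3.1340)
after link 3: o_3 = (1.9192, 1.3761, 1.4689)
after link 4: o_4 = (-0.0127, 1.8938, 0.4689)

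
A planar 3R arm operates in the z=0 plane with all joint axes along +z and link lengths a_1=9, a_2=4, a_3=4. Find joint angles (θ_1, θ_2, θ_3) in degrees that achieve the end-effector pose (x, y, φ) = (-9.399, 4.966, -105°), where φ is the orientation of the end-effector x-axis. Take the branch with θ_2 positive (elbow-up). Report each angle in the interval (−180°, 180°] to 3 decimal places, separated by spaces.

wrist centre = target − a_3·(cos φ, sin φ) = (-8.3637, 8.8297)
cos θ_2 = (147.9155−9²−4²)/(2·9·4) = 0.7072; θ_2 = 44.9957° (elbow-up)
β = atan2(8.8297,-8.3637) = 133.4475°; ψ = atan2(2.8282,11.8286) = 13.4469°
θ_1 = β − ψ = 120.0006°
θ_3 = φ − θ_1 − θ_2 = 90.0037° (wrapped to (-180°,180°])

120.001 44.996 90.004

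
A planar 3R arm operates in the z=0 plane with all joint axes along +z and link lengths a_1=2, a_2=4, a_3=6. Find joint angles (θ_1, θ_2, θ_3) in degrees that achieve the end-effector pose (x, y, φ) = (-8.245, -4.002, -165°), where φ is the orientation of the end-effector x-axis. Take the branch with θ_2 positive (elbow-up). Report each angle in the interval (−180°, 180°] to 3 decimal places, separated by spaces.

134.987 120.009 -59.996

wrist centre = target − a_3·(cos φ, sin φ) = (-2.4494, -2.4491)
cos θ_2 = (11.9978−2²−4²)/(2·2·4) = -0.5001; θ_2 = 120.0091° (elbow-up)
β = atan2(-2.4491,-2.4494) = -135.0042°; ψ = atan2(3.4638,-0.0005) = 90.0091°
θ_1 = β − ψ = -225.0133°
θ_3 = φ − θ_1 − θ_2 = -59.9958° (wrapped to (-180°,180°])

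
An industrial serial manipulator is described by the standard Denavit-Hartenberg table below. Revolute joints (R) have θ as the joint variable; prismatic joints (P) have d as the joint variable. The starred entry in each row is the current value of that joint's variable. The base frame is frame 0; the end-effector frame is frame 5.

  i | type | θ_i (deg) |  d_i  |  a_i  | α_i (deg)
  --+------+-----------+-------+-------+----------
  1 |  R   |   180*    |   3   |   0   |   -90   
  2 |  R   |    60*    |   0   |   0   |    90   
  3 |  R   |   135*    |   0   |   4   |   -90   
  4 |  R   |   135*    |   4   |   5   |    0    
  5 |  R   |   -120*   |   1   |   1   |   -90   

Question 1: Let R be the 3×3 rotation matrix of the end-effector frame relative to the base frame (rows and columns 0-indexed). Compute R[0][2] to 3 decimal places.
End-effector z-axis (col 2 of R) = (0.7450,0.1830,-0.6415)
R[0][2] = 0.7450

0.745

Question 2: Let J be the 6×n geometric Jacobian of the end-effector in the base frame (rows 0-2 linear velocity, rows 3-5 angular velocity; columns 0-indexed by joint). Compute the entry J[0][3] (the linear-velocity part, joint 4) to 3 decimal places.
-3.567

axis z_3 = (0.3536,0.7071,0.6124); lever o_n−o_3 = (4.1453,5.3525,-0.4089)
cross product → J_v[:, 3] = (-3.5669,2.6830,-1.0388)
J_ω[:, 3] = z_3
entry J[0][3] = -3.5669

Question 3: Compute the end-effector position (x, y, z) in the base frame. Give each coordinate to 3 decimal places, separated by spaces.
5.559 2.524 5.041

after link 1: o_1 = (0.0000, 0.0000, 3.0000)
after link 2: o_2 = (0.0000, 0.0000, 3.0000)
after link 3: o_3 = (1.4142, -2.8284, 5.4495)
after link 4: o_4 = (4.6403, 2.5000, 3.9661)
after link 5: o_5 = (5.5595, 2.5241, 5.0406)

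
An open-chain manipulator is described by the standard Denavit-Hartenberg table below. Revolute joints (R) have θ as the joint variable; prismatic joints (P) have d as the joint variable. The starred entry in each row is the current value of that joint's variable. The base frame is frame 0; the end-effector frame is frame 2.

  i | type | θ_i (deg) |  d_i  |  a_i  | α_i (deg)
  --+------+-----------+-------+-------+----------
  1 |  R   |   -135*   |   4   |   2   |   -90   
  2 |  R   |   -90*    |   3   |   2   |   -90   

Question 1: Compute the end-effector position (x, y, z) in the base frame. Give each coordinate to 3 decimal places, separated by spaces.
after link 1: o_1 = (-1.4142, -1.4142, 4.0000)
after link 2: o_2 = (0.7071, -3.5355, 6.0000)

0.707 -3.536 6.000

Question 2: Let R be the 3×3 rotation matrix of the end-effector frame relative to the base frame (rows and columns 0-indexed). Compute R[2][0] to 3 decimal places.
End-effector x-axis (col 0 of R) = (-0.0000,-0.0000,1.0000)
R[2][0] = 1.0000

1.000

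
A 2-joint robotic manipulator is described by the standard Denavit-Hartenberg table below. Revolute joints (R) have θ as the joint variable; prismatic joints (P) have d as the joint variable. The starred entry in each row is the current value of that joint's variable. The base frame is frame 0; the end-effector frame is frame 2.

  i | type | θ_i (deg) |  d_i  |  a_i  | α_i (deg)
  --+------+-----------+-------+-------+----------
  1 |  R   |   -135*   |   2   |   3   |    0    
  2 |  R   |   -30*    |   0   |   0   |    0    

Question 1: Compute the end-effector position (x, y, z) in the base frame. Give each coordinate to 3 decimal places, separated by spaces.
-2.121 -2.121 2.000

after link 1: o_1 = (-2.1213, -2.1213, 2.0000)
after link 2: o_2 = (-2.1213, -2.1213, 2.0000)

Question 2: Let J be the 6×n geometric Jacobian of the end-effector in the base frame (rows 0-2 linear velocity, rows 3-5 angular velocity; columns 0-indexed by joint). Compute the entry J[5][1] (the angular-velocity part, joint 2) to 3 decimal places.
axis z_1 = (0.0000,0.0000,1.0000); lever o_n−o_1 = (0.0000,0.0000,0.0000)
cross product → J_v[:, 1] = (0.0000,0.0000,0.0000)
J_ω[:, 1] = z_1
entry J[5][1] = 1.0000

1.000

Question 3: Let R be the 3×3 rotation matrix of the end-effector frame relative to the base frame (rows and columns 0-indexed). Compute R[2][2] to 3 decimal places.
End-effector z-axis (col 2 of R) = (0.0000,0.0000,1.0000)
R[2][2] = 1.0000

1.000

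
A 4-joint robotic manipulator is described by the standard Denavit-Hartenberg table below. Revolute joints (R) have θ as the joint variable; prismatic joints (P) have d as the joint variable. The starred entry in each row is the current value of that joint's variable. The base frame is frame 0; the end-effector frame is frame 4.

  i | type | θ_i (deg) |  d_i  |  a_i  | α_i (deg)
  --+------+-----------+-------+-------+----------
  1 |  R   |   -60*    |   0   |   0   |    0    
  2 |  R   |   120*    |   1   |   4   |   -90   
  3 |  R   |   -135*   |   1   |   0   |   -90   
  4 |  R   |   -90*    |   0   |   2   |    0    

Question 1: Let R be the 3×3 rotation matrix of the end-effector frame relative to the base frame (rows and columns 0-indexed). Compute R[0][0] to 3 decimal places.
End-effector x-axis (col 0 of R) = (-0.8660,0.5000,0.0000)
R[0][0] = -0.8660

-0.866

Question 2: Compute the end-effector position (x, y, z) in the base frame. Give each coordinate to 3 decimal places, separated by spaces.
after link 1: o_1 = (0.0000, 0.0000, 0.0000)
after link 2: o_2 = (2.0000, 3.4641, 1.0000)
after link 3: o_3 = (1.1340, 3.9641, 1.0000)
after link 4: o_4 = (-0.5981, 4.9641, 1.0000)

-0.598 4.964 1.000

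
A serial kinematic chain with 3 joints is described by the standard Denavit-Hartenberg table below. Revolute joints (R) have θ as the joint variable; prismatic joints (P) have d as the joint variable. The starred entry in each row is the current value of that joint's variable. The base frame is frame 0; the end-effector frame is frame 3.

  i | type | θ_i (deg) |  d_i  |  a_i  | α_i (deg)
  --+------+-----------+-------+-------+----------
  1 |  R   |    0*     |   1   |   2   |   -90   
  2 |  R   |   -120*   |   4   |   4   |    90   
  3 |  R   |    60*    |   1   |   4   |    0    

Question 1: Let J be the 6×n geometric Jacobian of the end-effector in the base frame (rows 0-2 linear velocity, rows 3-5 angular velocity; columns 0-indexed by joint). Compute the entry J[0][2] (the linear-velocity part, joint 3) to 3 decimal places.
axis z_2 = (-0.8660,0.0000,-0.5000); lever o_n−o_2 = (-1.8660,3.4641,1.2321)
cross product → J_v[:, 2] = (1.7321,2.0000,-3.0000)
J_ω[:, 2] = z_2
entry J[0][2] = 1.7321

1.732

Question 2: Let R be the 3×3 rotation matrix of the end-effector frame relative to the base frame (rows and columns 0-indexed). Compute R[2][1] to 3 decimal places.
-0.750

End-effector y-axis (col 1 of R) = (0.4330,0.5000,-0.7500)
R[2][1] = -0.7500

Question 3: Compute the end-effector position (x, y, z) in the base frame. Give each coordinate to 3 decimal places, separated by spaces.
-1.866 7.464 5.696

after link 1: o_1 = (2.0000, 0.0000, 1.0000)
after link 2: o_2 = (0.0000, 4.0000, 4.4641)
after link 3: o_3 = (-1.8660, 7.4641, 5.6962)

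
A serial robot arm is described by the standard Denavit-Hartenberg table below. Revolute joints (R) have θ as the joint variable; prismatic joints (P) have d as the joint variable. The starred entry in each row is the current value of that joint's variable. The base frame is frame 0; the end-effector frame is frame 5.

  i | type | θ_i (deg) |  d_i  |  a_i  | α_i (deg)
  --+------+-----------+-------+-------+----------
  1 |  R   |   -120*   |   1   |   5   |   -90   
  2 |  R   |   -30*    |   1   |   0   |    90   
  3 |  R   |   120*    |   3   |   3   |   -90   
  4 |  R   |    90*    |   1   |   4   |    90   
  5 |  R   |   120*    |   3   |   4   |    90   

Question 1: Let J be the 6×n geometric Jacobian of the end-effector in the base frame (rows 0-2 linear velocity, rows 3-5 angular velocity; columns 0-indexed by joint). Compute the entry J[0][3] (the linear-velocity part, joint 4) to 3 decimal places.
-2.683

axis z_3 = (-0.0580,0.8995,-0.4330); lever o_n−o_3 = (2.1405,2.9755,-4.4151)
cross product → J_v[:, 3] = (-2.6830,-1.1830,-2.0981)
J_ω[:, 3] = z_3
entry J[0][3] = -2.6830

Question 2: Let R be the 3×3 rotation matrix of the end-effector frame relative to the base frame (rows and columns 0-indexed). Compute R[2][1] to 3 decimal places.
-0.250

End-effector y-axis (col 1 of R) = (0.9665,-0.0580,-0.2500)
R[2][1] = -0.2500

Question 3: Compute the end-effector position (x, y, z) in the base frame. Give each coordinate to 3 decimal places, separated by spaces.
4.156 -0.730 -1.567

after link 1: o_1 = (-2.5000, -4.3301, 1.0000)
after link 2: o_2 = (-1.6340, -4.8301, 1.0000)
after link 3: o_3 = (2.0155, -3.7051, 2.8481)
after link 4: o_4 = (0.9575, -4.5377, -1.0490)
after link 5: o_5 = (4.1561, -0.7296, -1.5670)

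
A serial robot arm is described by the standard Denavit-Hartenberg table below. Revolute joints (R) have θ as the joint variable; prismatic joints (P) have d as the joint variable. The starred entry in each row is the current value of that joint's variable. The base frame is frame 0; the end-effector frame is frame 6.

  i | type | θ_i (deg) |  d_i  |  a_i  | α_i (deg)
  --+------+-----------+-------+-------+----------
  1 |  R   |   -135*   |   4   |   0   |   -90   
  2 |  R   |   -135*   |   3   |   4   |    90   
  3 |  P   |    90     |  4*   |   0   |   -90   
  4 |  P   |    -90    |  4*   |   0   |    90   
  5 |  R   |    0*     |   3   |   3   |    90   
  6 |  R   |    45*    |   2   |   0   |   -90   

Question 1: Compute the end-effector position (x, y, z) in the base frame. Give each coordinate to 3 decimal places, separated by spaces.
4.500 4.500 0.464

after link 1: o_1 = (0.0000, 0.0000, 4.0000)
after link 2: o_2 = (4.1213, -0.1213, 6.8284)
after link 3: o_3 = (6.1213, 1.8787, 4.0000)
after link 4: o_4 = (4.1213, -0.1213, 1.1716)
after link 5: o_5 = (3.5000, 3.5000, -0.9497)
after link 6: o_6 = (4.5000, 4.5000, 0.4645)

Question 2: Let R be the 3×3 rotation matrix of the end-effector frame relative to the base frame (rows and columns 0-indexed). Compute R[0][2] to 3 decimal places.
-0.854

End-effector z-axis (col 2 of R) = (-0.8536,0.1464,0.5000)
R[0][2] = -0.8536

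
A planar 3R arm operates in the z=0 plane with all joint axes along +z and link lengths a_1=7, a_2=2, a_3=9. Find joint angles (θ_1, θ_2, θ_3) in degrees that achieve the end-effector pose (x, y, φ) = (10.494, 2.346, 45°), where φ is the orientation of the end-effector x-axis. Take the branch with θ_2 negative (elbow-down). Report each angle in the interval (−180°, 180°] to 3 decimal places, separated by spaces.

wrist centre = target − a_3·(cos φ, sin φ) = (4.1300, -4.0180)
cos θ_2 = (33.2012−7²−2²)/(2·7·2) = -0.7071; θ_2 = -134.9994° (elbow-down)
β = atan2(-4.0180,4.1300) = -44.2119°; ψ = atan2(-1.4142,5.5858) = -14.2078°
θ_1 = β − ψ = -30.0042°
θ_3 = φ − θ_1 − θ_2 = -149.9965° (wrapped to (-180°,180°])

-30.004 -134.999 -149.996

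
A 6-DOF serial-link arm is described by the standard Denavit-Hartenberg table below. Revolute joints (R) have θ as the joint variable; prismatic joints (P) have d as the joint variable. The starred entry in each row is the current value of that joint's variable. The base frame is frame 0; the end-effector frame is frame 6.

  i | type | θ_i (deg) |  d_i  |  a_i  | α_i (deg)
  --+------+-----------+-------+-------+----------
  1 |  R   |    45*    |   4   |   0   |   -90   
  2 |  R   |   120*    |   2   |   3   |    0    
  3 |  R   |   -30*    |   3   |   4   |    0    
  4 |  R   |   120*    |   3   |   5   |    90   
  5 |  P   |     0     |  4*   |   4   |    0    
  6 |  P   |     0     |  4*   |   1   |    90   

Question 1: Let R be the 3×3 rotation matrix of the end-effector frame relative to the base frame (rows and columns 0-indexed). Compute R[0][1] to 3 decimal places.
-0.354

End-effector y-axis (col 1 of R) = (-0.3536,-0.3536,-0.8660)
R[0][1] = -0.3536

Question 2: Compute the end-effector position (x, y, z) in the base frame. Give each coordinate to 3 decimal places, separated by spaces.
-15.670 -4.356 -4.526

after link 1: o_1 = (0.0000, 0.0000, 4.0000)
after link 2: o_2 = (-2.4749, 0.3536, 1.4019)
after link 3: o_3 = (-4.5962, 2.4749, -2.5981)
after link 4: o_4 = (-9.7794, 1.5343, -0.0981)
after link 5: o_5 = (-13.6431, -2.3294, -1.5622)
after link 6: o_6 = (-15.6697, -4.3560, -4.5263)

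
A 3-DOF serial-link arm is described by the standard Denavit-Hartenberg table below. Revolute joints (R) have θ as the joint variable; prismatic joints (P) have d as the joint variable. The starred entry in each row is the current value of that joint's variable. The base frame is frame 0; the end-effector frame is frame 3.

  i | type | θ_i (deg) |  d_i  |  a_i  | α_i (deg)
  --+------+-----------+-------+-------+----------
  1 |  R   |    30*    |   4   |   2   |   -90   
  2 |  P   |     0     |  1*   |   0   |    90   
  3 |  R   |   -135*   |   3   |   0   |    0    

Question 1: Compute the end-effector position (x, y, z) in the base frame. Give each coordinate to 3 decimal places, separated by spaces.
1.232 1.866 7.000

after link 1: o_1 = (1.7321, 1.0000, 4.0000)
after link 2: o_2 = (1.2321, 1.8660, 4.0000)
after link 3: o_3 = (1.2321, 1.8660, 7.0000)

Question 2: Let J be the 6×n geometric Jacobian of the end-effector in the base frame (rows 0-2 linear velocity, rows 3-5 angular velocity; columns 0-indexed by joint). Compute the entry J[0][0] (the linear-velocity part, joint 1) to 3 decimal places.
-1.866

axis z_0 = ẑ; lever o_n−o_0 = (1.2321,1.8660,7.0000)
cross product → J_v[:, 0] = (-1.8660,1.2321,0.0000)
J_ω[:, 0] = z_0
entry J[0][0] = -1.8660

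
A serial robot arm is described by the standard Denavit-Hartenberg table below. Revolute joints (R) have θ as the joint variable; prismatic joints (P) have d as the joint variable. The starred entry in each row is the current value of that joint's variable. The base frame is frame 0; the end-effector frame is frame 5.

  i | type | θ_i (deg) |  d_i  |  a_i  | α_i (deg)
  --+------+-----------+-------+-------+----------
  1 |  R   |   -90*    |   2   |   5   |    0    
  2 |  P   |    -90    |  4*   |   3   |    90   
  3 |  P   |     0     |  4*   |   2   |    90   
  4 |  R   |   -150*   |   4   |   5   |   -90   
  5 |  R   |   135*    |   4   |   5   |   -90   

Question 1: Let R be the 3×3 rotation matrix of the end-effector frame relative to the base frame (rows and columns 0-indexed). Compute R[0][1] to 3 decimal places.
0.500

End-effector y-axis (col 1 of R) = (0.5000,0.8660,0.0000)
R[0][1] = 0.5000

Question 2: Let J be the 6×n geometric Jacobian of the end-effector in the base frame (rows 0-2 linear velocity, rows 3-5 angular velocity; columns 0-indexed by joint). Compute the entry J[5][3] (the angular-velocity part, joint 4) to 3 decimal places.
axis z_3 = (-0.0000,0.0000,-1.0000); lever o_n−o_3 = (-0.7317,-4.1963,-0.4645)
cross product → J_v[:, 3] = (-4.1963,0.7317,0.0000)
J_ω[:, 3] = z_3
entry J[5][3] = -1.0000

-1.000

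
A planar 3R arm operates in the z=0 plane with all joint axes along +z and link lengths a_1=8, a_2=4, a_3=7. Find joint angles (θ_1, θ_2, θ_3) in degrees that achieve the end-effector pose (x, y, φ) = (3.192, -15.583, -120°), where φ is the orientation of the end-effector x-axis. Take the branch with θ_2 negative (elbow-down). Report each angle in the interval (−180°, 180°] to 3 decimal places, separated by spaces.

wrist centre = target − a_3·(cos φ, sin φ) = (6.6920, -9.5208)
cos θ_2 = (135.4289−8²−4²)/(2·8·4) = 0.8661; θ_2 = -29.9941° (elbow-down)
β = atan2(-9.5208,6.6920) = -54.8974°; ψ = atan2(-1.9996,11.4643) = -9.8942°
θ_1 = β − ψ = -45.0032°
θ_3 = φ − θ_1 − θ_2 = -45.0027° (wrapped to (-180°,180°])

-45.003 -29.994 -45.003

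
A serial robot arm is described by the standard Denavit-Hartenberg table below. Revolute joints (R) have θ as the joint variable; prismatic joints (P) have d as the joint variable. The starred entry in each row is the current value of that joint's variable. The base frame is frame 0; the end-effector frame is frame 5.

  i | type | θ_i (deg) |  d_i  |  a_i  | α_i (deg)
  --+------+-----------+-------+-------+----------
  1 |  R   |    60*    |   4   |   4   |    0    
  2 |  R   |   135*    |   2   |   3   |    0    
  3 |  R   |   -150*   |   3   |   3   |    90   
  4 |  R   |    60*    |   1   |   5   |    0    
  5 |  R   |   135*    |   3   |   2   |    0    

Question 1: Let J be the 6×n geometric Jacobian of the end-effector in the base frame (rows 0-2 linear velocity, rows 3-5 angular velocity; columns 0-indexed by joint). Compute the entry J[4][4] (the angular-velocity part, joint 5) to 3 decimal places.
axis z_4 = (0.7071,-0.7071,0.0000); lever o_n−o_4 = (0.7553,-3.4873,-0.5176)
cross product → J_v[:, 4] = (0.3660,0.3660,-1.9319)
J_ω[:, 4] = z_4
entry J[4][4] = -0.7071

-0.707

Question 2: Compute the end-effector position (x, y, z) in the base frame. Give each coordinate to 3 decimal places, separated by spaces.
after link 1: o_1 = (2.0000, 3.4641, 4.0000)
after link 2: o_2 = (-0.8978, 2.6876, 6.0000)
after link 3: o_3 = (1.2235, 4.8090, 9.0000)
after link 4: o_4 = (3.6984, 5.8696, 13.3301)
after link 5: o_5 = (4.4537, 2.3823, 12.8125)

4.454 2.382 12.812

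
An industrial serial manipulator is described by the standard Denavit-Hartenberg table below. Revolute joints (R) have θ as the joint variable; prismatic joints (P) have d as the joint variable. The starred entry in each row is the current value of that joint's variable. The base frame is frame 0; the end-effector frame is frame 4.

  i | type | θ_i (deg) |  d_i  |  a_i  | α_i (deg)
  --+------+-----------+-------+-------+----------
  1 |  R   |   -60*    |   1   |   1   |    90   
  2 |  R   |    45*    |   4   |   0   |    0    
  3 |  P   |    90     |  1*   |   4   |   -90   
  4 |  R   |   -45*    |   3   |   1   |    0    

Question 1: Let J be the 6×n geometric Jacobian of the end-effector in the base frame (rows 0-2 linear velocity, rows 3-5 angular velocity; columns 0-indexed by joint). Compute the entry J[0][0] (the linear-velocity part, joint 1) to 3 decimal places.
axis z_0 = ẑ; lever o_n−o_0 = (-7.1674,1.0000,2.2071)
cross product → J_v[:, 0] = (-1.0000,-7.1674,0.0000)
J_ω[:, 0] = z_0
entry J[0][0] = -1.0000

-1.000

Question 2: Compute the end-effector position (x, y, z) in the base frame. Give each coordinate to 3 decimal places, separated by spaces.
-7.167 1.000 2.207

after link 1: o_1 = (0.5000, -0.8660, 1.0000)
after link 2: o_2 = (-2.9641, -2.8660, 1.0000)
after link 3: o_3 = (-5.2443, -0.9165, 3.8284)
after link 4: o_4 = (-7.1674, 1.0000, 2.2071)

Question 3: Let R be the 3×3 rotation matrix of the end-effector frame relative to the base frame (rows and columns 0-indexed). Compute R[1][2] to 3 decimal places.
End-effector z-axis (col 2 of R) = (-0.3536,0.6124,-0.7071)
R[1][2] = 0.6124

0.612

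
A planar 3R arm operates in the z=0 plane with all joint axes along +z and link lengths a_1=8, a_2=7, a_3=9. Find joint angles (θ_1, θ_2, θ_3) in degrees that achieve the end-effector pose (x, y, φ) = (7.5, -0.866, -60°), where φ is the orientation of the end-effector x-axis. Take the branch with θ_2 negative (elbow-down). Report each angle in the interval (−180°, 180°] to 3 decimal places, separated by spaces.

120.000 -120.000 -60.000

wrist centre = target − a_3·(cos φ, sin φ) = (3.0000, 6.9282)
cos θ_2 = (57.0004−8²−7²)/(2·8·7) = -0.5000; θ_2 = -119.9998° (elbow-down)
β = atan2(6.9282,3.0000) = 66.5869°; ψ = atan2(-6.0622,4.5000) = -53.4131°
θ_1 = β − ψ = 120.0000°
θ_3 = φ − θ_1 − θ_2 = -60.0002° (wrapped to (-180°,180°])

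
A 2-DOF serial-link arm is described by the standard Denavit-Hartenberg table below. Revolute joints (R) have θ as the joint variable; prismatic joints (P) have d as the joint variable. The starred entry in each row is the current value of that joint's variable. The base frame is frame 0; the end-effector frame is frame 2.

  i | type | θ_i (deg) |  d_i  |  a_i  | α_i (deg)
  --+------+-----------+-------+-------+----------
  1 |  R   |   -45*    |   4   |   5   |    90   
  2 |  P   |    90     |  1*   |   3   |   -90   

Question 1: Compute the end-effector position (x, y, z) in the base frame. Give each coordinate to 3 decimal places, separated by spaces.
2.828 -4.243 7.000

after link 1: o_1 = (3.5355, -3.5355, 4.0000)
after link 2: o_2 = (2.8284, -4.2426, 7.0000)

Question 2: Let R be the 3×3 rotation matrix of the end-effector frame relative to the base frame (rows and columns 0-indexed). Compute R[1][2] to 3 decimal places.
0.707

End-effector z-axis (col 2 of R) = (-0.7071,0.7071,0.0000)
R[1][2] = 0.7071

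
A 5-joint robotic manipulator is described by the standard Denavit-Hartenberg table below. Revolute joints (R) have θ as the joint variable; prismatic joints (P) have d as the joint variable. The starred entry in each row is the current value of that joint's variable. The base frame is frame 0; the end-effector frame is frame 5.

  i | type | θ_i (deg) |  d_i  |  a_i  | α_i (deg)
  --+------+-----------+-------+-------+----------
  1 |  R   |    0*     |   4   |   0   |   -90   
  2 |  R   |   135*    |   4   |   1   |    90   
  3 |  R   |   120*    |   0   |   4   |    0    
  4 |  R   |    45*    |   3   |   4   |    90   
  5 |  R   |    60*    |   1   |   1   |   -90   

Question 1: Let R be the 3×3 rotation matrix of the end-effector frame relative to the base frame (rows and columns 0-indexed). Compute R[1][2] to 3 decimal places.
-0.224

End-effector z-axis (col 2 of R) = (-0.2380,-0.2241,-0.9451)
R[1][2] = -0.2241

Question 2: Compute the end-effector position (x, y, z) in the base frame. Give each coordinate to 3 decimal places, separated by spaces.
6.331 9.595 4.864

after link 1: o_1 = (0.0000, 0.0000, 4.0000)
after link 2: o_2 = (-0.7071, 4.0000, 3.2929)
after link 3: o_3 = (0.7071, 7.4641, 4.7071)
after link 4: o_4 = (5.5605, 8.4994, 5.3178)
after link 5: o_5 = (6.3313, 9.5947, 4.8640)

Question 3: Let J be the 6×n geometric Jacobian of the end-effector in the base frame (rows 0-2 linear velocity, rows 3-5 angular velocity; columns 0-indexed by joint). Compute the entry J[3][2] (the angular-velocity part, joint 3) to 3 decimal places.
axis z_2 = (0.7071,0.0000,-0.7071); lever o_n−o_2 = (7.0385,5.5947,1.5711)
cross product → J_v[:, 2] = (3.9561,-6.0878,3.9561)
J_ω[:, 2] = z_2
entry J[3][2] = 0.7071

0.707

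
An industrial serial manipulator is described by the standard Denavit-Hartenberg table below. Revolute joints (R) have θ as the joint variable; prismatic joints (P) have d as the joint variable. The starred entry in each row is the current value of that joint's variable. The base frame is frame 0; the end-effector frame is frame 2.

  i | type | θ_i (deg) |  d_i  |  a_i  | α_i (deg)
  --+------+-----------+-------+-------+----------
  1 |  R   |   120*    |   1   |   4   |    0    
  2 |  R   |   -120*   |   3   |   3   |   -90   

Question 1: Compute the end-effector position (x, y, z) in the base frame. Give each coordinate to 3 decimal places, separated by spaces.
after link 1: o_1 = (-2.0000, 3.4641, 1.0000)
after link 2: o_2 = (1.0000, 3.4641, 4.0000)

1.000 3.464 4.000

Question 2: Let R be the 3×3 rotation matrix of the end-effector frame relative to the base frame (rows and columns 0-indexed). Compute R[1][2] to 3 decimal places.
1.000

End-effector z-axis (col 2 of R) = (0.0000,1.0000,0.0000)
R[1][2] = 1.0000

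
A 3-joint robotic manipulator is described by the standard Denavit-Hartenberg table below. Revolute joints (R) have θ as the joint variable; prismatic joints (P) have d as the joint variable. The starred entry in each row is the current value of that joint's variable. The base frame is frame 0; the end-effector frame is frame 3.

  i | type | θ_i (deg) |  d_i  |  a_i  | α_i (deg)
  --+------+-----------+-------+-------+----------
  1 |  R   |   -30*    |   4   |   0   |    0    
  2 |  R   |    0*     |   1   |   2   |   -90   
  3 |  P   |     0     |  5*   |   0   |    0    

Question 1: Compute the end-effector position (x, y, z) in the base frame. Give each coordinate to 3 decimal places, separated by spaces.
4.232 3.330 5.000

after link 1: o_1 = (0.0000, 0.0000, 4.0000)
after link 2: o_2 = (1.7321, -1.0000, 5.0000)
after link 3: o_3 = (4.2321, 3.3301, 5.0000)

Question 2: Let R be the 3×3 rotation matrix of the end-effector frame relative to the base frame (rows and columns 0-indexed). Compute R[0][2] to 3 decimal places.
End-effector z-axis (col 2 of R) = (0.5000,0.8660,0.0000)
R[0][2] = 0.5000

0.500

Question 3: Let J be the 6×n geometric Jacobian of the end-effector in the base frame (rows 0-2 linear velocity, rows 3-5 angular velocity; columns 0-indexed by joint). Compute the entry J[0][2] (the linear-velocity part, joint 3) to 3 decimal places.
0.500

prismatic axis z_2 = (0.5000,0.8660,0.0000)
J_v[:, 2] = z_2; J_ω[:, 2] = (0,0,0)
entry J[0][2] = 0.5000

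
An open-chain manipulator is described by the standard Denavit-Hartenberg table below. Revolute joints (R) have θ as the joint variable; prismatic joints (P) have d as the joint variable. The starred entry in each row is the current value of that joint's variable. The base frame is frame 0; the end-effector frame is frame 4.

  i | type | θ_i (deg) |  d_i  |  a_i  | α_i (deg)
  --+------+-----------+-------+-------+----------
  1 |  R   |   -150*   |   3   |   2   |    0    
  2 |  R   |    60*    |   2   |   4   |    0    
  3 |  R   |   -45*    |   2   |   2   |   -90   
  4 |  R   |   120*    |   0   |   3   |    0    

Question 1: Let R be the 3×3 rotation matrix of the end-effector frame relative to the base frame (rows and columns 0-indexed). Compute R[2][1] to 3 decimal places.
0.500

End-effector y-axis (col 1 of R) = (0.6124,0.6124,0.5000)
R[2][1] = 0.5000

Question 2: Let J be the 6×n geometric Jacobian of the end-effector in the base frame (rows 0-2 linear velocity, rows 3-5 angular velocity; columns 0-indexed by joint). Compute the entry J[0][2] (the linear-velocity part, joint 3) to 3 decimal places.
axis z_2 = (0.0000,0.0000,1.0000); lever o_n−o_2 = (-0.3536,-0.3536,-0.5981)
cross product → J_v[:, 2] = (0.3536,-0.3536,0.0000)
J_ω[:, 2] = z_2
entry J[0][2] = 0.3536

0.354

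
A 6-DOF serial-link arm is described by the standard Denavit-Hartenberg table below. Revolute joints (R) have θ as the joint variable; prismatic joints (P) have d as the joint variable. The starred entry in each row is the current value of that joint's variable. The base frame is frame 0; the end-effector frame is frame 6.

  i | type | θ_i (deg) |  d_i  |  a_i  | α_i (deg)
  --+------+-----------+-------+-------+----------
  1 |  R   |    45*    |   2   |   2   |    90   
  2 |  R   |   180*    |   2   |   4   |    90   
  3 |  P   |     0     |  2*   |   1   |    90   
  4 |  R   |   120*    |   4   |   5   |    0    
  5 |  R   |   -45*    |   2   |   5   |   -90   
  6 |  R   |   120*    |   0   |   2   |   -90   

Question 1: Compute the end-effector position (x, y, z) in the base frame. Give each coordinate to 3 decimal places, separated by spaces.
-2.689 0.518 12.194

after link 1: o_1 = (1.4142, 1.4142, 2.0000)
after link 2: o_2 = (-0.0000, -2.8284, 2.0000)
after link 3: o_3 = (-0.7071, -3.5355, 4.0000)
after link 4: o_4 = (-1.7678, 1.0607, 8.3301)
after link 5: o_5 = (-4.0970, 1.5598, 13.1598)
after link 6: o_6 = (-2.6893, 0.5181, 12.1938)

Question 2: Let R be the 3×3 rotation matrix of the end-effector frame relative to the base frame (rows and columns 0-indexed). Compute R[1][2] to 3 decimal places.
End-effector z-axis (col 2 of R) = (-0.1951,0.5120,-0.8365)
R[1][2] = 0.5120

0.512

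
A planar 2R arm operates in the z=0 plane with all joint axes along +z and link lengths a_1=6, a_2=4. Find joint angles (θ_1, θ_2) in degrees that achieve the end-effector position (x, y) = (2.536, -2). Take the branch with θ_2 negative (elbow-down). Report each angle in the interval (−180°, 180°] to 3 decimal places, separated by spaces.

cos θ_2 = (10.4313−6²−4²)/(2·6·4) = -0.8660; θ_2 = -149.9988° (elbow-down)
β = atan2(-2.0000,2.5360) = -38.2608°; ψ = atan2(-2.0001,2.5359) = -38.2625°
θ_1 = β − ψ = 0.0017°

0.002 -149.999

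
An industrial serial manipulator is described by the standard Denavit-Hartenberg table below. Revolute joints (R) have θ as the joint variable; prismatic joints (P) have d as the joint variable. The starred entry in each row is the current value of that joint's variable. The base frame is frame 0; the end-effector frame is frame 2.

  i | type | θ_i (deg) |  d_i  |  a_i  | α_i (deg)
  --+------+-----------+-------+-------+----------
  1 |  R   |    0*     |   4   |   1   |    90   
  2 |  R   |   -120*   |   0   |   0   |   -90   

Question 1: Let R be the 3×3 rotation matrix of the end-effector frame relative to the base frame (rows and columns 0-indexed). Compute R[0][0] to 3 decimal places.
End-effector x-axis (col 0 of R) = (-0.5000,-0.0000,-0.8660)
R[0][0] = -0.5000

-0.500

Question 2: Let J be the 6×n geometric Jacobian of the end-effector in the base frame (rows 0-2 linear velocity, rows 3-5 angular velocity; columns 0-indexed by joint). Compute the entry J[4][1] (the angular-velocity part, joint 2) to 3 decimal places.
axis z_1 = (0.0000,-1.0000,0.0000); lever o_n−o_1 = (0.0000,0.0000,0.0000)
cross product → J_v[:, 1] = (-0.0000,0.0000,0.0000)
J_ω[:, 1] = z_1
entry J[4][1] = -1.0000

-1.000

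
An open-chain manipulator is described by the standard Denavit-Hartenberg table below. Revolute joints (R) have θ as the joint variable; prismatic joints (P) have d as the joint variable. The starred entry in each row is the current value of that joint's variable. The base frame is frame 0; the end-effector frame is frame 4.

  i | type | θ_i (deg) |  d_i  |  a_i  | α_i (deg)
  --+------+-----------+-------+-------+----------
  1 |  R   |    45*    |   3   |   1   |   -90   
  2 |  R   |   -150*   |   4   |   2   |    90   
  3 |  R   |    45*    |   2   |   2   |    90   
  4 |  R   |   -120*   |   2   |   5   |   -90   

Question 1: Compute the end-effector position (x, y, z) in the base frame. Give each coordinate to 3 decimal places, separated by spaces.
-1.922 1.235 6.548

after link 1: o_1 = (0.7071, 0.7071, 3.0000)
after link 2: o_2 = (-3.3461, 2.3108, 4.0000)
after link 3: o_3 = (-5.9192, 1.7377, 2.9751)
after link 4: o_4 = (-1.9218, 1.2351, 6.5483)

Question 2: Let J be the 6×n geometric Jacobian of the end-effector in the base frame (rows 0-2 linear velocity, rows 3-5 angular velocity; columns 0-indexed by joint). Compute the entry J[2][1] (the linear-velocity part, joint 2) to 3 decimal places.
axis z_1 = (-0.7071,0.7071,0.0000); lever o_n−o_1 = (-2.6289,0.5280,3.5483)
cross product → J_v[:, 1] = (2.5090,2.5090,1.4855)
J_ω[:, 1] = z_1
entry J[2][1] = 1.4855

1.486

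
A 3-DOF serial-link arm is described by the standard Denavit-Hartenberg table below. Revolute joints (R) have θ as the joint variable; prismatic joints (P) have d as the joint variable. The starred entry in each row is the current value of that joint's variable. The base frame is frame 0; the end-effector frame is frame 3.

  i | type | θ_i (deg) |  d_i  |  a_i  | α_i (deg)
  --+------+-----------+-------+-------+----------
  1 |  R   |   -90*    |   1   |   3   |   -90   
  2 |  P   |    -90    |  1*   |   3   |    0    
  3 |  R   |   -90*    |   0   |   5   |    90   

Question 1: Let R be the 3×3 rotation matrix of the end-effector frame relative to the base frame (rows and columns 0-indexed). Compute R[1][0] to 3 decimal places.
1.000

End-effector x-axis (col 0 of R) = (-0.0000,1.0000,0.0000)
R[1][0] = 1.0000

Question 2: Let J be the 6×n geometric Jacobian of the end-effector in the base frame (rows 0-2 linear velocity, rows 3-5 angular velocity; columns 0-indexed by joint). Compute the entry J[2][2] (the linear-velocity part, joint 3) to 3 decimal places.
axis z_2 = (1.0000,0.0000,0.0000); lever o_n−o_2 = (-0.0000,5.0000,0.0000)
cross product → J_v[:, 2] = (-0.0000,-0.0000,5.0000)
J_ω[:, 2] = z_2
entry J[2][2] = 5.0000

5.000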